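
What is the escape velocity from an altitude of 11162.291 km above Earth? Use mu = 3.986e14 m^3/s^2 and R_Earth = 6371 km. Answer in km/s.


r = 6371.0 + 11162.291 = 17533.2910 km = 1.7533291e+07 m
v_esc = sqrt(2*mu/r) = sqrt(2*3.986e14 / 1.7533291e+07)
v_esc = 6742.9808 m/s = 6.7430 km/s

6.7430 km/s


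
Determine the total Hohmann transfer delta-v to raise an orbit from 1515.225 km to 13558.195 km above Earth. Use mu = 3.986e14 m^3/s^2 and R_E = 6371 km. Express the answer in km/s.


r1 = 7886.2250 km = 7.886225e+06 m
r2 = 19929.1950 km = 1.9929195e+07 m
dv1 = sqrt(mu/r1)*(sqrt(2*r2/(r1+r2)) - 1) = 1401.0044 m/s
dv2 = sqrt(mu/r2)*(1 - sqrt(2*r1/(r1+r2))) = 1104.5484 m/s
total dv = |dv1| + |dv2| = 1401.0044 + 1104.5484 = 2505.5529 m/s = 2.5056 km/s

2.5056 km/s


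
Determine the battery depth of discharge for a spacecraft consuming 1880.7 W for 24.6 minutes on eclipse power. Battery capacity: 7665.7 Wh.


E_used = P * t / 60 = 1880.7 * 24.6 / 60 = 771.0870 Wh
DOD = E_used / E_total * 100 = 771.0870 / 7665.7 * 100
DOD = 10.0589 %

10.0589 %


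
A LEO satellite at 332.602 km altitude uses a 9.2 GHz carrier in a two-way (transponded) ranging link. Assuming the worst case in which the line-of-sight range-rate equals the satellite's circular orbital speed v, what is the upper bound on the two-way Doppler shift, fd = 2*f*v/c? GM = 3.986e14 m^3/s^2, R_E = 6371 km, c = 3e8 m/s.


r = 6.703602e+06 m
v = sqrt(mu/r) = 7711.0681 m/s (worst-case radial velocity)
f = 9.2 GHz = 9.2e+09 Hz
fd = 2*f*v/c = 2*9.2e+09*7711.0681/3.0e+08
fd = 472945.5076 Hz

472945.5076 Hz


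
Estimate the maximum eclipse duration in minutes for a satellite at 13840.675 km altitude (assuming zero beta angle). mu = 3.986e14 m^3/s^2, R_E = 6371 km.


r = 20211.6750 km
T = 476.6103 min
Eclipse fraction = arcsin(R_E/r)/pi = arcsin(6371.0000/20211.6750)/pi
= arcsin(0.3152139)/pi = 0.1020762
Eclipse duration = 0.1020762 * 476.6103 = 48.6506 min

48.6506 minutes


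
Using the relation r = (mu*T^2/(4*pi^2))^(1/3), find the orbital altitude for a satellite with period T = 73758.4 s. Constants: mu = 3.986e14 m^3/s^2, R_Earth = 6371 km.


T = 73758.4 s
r = (mu*T^2/(4*pi^2))^(1/3) = (3.986e14 * 73758.4^2 / (4*pi^2))^(1/3)
r = 3.8013119e+07 m = 38013.1195 km
alt = r - R_E = 38013.1195 - 6371 = 31642.1195 km

31642.1195 km


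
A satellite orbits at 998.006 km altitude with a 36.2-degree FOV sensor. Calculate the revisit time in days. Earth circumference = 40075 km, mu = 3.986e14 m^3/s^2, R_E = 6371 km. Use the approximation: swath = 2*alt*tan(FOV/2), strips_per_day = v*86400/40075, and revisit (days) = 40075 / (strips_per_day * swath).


swath = 2*998.006*tan(0.3159046) = 652.3973 km
v = sqrt(mu/r) = 7354.6870 m/s = 7.3547 km/s
strips/day = v*86400/40075 = 7.3547*86400/40075 = 15.8564
coverage/day = strips * swath = 15.8564 * 652.3973 = 10344.6678 km
revisit = 40075 / 10344.6678 = 3.8740 days

3.8740 days


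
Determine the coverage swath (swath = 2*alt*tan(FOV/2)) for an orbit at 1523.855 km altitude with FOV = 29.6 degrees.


FOV = 29.6 deg = 0.5166175 rad
swath = 2 * alt * tan(FOV/2) = 2 * 1523.855 * tan(0.2583087)
swath = 2 * 1523.855 * 0.2642114
swath = 805.2397 km

805.2397 km


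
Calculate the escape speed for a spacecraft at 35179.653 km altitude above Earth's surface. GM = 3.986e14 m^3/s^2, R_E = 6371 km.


r = 6371.0 + 35179.653 = 41550.6530 km = 4.1550653e+07 m
v_esc = sqrt(2*mu/r) = sqrt(2*3.986e14 / 4.1550653e+07)
v_esc = 4380.2078 m/s = 4.3802 km/s

4.3802 km/s


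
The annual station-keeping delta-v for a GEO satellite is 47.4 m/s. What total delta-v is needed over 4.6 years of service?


dV = rate * years = 47.4 * 4.6
dV = 218.0400 m/s

218.0400 m/s


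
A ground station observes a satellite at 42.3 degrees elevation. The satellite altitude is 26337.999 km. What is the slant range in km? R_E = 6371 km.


h = 26337.999 km, el = 42.3 deg
d = -R_E*sin(el) + sqrt((R_E*sin(el))^2 + 2*R_E*h + h^2)
d = -6371.0000*sin(0.7382743) + sqrt((6371.0000*0.6730125)^2 + 2*6371.0000*26337.999 + 26337.999^2)
d = 28080.0281 km

28080.0281 km


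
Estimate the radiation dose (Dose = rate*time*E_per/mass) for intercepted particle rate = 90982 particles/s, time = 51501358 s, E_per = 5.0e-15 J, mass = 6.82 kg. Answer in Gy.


Total energy deposited = rate * time * E_per
  = 90982 * 51501358 * 5.0e-15 = 0.02342848 J
Dose = E_total / mass = 0.02342848 / 6.82
Dose = 0.003435261 Gy

0.0034 Gy


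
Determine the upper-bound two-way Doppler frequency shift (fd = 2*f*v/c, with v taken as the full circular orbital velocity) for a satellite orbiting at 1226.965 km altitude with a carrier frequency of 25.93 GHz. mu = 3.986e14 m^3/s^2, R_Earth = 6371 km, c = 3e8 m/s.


r = 7.597965e+06 m
v = sqrt(mu/r) = 7243.0253 m/s (worst-case radial velocity)
f = 25.93 GHz = 2.593e+10 Hz
fd = 2*f*v/c = 2*2.593e+10*7243.0253/3.0e+08
fd = 1.2520776e+06 Hz

1.2521e+06 Hz


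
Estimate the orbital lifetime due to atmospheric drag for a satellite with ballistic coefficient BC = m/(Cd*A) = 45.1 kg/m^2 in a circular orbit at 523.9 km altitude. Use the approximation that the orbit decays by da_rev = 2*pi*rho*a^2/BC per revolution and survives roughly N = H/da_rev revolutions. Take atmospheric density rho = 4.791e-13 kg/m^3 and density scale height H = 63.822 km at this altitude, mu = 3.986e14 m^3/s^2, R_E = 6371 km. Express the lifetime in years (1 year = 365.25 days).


a = R_E + alt = 6894.9000 km = 6.8949e+06 m
da_rev = 2*pi*rho*a^2/BC = 2*pi*4.791e-13*(6.8949e+06)^2/45.1 = 3.173112 m per revolution
N = H/da_rev = 63822.0000 m / 3.173112 m = 20113.3758 revolutions
P = 2*pi*sqrt(a^3/mu) = 5697.7472 s
lifetime = N*P = 20113.3758 * 5697.7472 = 1.1460093e+08 s = 1326.3997 days
years = 1326.3997 / 365.25 = 3.6315 years

3.6315 years


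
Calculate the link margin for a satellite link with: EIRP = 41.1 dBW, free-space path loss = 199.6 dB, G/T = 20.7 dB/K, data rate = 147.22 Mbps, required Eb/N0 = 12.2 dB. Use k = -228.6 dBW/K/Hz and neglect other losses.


C/N0 = EIRP - FSPL + G/T - k = 41.1 - 199.6 + 20.7 - (-228.6)
C/N0 = 90.8000 dB-Hz
R_b = 147.22 Mbps = 1.4722e+08 bps -> 10*log10(R_b) = 81.6797 dB-Hz
Eb/N0 = C/N0 - 10*log10(R_b) = 90.8000 - 81.6797 = 9.1203 dB
Margin = Eb/N0 - Eb/N0_req = 9.1203 - 12.2 = -3.0797 dB (negative margin: link does not close)

-3.0797 dB


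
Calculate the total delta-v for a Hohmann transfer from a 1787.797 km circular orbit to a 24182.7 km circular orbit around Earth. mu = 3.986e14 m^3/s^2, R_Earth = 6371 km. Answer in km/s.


r1 = 8158.7970 km = 8.158797e+06 m
r2 = 30553.7000 km = 3.05537e+07 m
dv1 = sqrt(mu/r1)*(sqrt(2*r2/(r1+r2)) - 1) = 1792.0131 m/s
dv2 = sqrt(mu/r2)*(1 - sqrt(2*r1/(r1+r2))) = 1266.9281 m/s
total dv = |dv1| + |dv2| = 1792.0131 + 1266.9281 = 3058.9412 m/s = 3.0589 km/s

3.0589 km/s


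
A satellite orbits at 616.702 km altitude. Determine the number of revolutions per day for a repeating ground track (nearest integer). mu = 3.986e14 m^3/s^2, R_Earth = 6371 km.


r = 6.987702e+06 m
T = 2*pi*sqrt(r^3/mu) = 5813.1668 s = 96.8861 min
revs/day = 1440 / 96.8861 = 14.8628
Rounded: 15 revolutions per day

15 revolutions per day


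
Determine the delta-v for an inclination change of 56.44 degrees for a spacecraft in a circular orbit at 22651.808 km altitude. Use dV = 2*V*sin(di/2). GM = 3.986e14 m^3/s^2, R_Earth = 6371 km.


r = 29022.8080 km = 2.9022808e+07 m
V = sqrt(mu/r) = 3705.9447 m/s
di = 56.44 deg = 0.9850638 rad
dV = 2*V*sin(di/2) = 2*3705.9447*sin(0.4925319)
dV = 3504.7739 m/s = 3.5048 km/s

3.5048 km/s


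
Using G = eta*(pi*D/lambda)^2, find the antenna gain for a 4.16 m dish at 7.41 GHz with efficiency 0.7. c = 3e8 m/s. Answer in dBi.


lambda = c/f = 3e8 / 7.41e+09 = 0.04048583 m
G = eta*(pi*D/lambda)^2 = 0.7*(pi*4.16/0.04048583)^2
G = 72942.1152 (linear)
G = 10*log10(72942.1152) = 48.6298 dBi

48.6298 dBi


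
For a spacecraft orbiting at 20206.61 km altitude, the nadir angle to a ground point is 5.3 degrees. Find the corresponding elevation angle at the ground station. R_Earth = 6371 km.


r = R_E + alt = 26577.6100 km
Law of sines in the satellite / Earth-center / ground-point triangle:
  sin(nadir)/R_E = sin(90 + el)/r  =>  cos(el) = (r/R_E)*sin(nadir)
cos(el) = (26577.6100 / 6371.0000) * sin(5.3 deg) = 0.3853382
el = arccos(0.3853382) = 67.3353 deg
(Earth-central angle = 90 - nadir - el = 17.3647 deg)

67.3353 degrees


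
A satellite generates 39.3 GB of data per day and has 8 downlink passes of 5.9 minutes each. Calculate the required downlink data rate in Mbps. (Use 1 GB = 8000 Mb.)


total contact time = 8 * 5.9 * 60 = 2832.0000 s
data = 39.3 GB = 314400.0000 Mb
rate = 314400.0000 / 2832.0000 = 111.0169 Mbps

111.0169 Mbps


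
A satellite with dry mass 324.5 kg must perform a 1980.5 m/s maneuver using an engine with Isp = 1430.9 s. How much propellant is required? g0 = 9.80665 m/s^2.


ve = Isp * g0 = 1430.9 * 9.80665 = 14032.335485 m/s
mass ratio = exp(dv/ve) = exp(1980.5/14032.335485) = 1.15158390
m_prop = m_dry * (mr - 1) = 324.5 * (1.15158390 - 1)
m_prop = 49.1890 kg

49.1890 kg


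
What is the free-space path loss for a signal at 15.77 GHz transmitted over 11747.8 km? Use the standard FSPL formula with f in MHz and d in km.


f = 15.77 GHz = 15770.0000 MHz
d = 11747.8 km
FSPL = 32.44 + 20*log10(15770.0000) + 20*log10(11747.8)
FSPL = 32.44 + 83.9566 + 81.3991
FSPL = 197.7958 dB

197.7958 dB


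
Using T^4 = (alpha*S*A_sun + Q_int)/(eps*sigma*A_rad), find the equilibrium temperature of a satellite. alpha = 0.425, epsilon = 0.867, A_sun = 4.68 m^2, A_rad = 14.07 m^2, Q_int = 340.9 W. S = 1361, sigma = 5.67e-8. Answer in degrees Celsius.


Numerator = alpha*S*A_sun + Q_int = 0.425*1361*4.68 + 340.9 = 3047.9290 W
Denominator = eps*sigma*A_rad = 0.867*5.67e-8*14.07 = 6.9166572e-07 W/K^4
T^4 = 4.4066503e+09 K^4
T = 257.6482 K = -15.5018 C

-15.5018 degrees Celsius


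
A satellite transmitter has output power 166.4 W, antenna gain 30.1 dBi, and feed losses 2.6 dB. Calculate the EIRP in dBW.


Pt = 166.4 W = 22.2115 dBW
EIRP = Pt_dBW + Gt - losses = 22.2115 + 30.1 - 2.6 = 49.7115 dBW

49.7115 dBW


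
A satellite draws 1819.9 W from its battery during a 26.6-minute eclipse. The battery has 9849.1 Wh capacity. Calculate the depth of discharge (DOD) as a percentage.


E_used = P * t / 60 = 1819.9 * 26.6 / 60 = 806.8223 Wh
DOD = E_used / E_total * 100 = 806.8223 / 9849.1 * 100
DOD = 8.1918 %

8.1918 %


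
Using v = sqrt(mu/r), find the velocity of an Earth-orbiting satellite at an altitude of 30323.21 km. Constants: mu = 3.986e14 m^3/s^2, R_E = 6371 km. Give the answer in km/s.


r = R_E + alt = 6371.0 + 30323.21 = 36694.2100 km = 3.669421e+07 m
v = sqrt(mu/r) = sqrt(3.986e14 / 3.669421e+07) = 3295.8685 m/s = 3.2959 km/s

3.2959 km/s


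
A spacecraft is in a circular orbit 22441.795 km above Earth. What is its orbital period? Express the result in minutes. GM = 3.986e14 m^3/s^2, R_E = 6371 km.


r = 28812.7950 km = 2.8812795e+07 m
T = 2*pi*sqrt(r^3/mu) = 2*pi*sqrt(2.3919724e+22 / 3.986e14)
T = 48673.1334 s = 811.2189 min

811.2189 minutes


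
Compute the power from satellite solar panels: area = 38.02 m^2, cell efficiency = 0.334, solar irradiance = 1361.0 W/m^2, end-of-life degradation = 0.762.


P = area * eta * S * degradation
P = 38.02 * 0.334 * 1361.0 * 0.762
P = 13169.5725 W

13169.5725 W


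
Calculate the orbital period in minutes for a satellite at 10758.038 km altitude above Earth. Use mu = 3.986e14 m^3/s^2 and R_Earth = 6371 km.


r = 17129.0380 km = 1.7129038e+07 m
T = 2*pi*sqrt(r^3/mu) = 2*pi*sqrt(5.0257273e+21 / 3.986e14)
T = 22310.5707 s = 371.8428 min

371.8428 minutes


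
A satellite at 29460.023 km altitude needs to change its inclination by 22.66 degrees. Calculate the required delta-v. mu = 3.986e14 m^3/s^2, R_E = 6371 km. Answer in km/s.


r = 35831.0230 km = 3.5831023e+07 m
V = sqrt(mu/r) = 3335.3318 m/s
di = 22.66 deg = 0.3954916 rad
dV = 2*V*sin(di/2) = 2*3335.3318*sin(0.1977458)
dV = 1310.5157 m/s = 1.3105 km/s

1.3105 km/s


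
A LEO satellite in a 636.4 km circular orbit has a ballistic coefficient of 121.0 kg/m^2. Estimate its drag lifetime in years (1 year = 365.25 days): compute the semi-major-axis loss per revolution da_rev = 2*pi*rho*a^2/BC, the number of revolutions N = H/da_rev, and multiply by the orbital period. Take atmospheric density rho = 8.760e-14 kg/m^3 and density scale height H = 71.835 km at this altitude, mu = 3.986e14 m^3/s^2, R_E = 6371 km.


a = R_E + alt = 7007.4000 km = 7.0074e+06 m
da_rev = 2*pi*rho*a^2/BC = 2*pi*8.760e-14*(7.0074e+06)^2/121.0 = 0.223363611 m per revolution
N = H/da_rev = 71835.0000 m / 0.223363611 m = 321605.6532 revolutions
P = 2*pi*sqrt(a^3/mu) = 5837.7647 s
lifetime = N*P = 321605.6532 * 5837.7647 = 1.8774581e+09 s = 21729.8394 days
years = 21729.8394 / 365.25 = 59.4931 years

59.4931 years


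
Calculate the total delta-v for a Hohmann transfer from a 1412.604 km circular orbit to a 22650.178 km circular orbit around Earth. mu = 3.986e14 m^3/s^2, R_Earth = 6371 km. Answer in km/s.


r1 = 7783.6040 km = 7.783604e+06 m
r2 = 29021.1780 km = 2.9021178e+07 m
dv1 = sqrt(mu/r1)*(sqrt(2*r2/(r1+r2)) - 1) = 1830.5365 m/s
dv2 = sqrt(mu/r2)*(1 - sqrt(2*r1/(r1+r2))) = 1295.7861 m/s
total dv = |dv1| + |dv2| = 1830.5365 + 1295.7861 = 3126.3226 m/s = 3.1263 km/s

3.1263 km/s


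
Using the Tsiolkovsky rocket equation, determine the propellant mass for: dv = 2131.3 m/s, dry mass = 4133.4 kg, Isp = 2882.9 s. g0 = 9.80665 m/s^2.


ve = Isp * g0 = 2882.9 * 9.80665 = 28271.591285 m/s
mass ratio = exp(dv/ve) = exp(2131.3/28271.591285) = 1.07830097
m_prop = m_dry * (mr - 1) = 4133.4 * (1.07830097 - 1)
m_prop = 323.6492 kg

323.6492 kg


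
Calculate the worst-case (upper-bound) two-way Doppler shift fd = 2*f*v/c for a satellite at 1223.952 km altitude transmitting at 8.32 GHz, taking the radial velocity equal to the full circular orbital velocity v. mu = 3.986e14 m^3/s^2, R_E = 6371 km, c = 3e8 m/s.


r = 7.594952e+06 m
v = sqrt(mu/r) = 7244.4619 m/s (worst-case radial velocity)
f = 8.32 GHz = 8.32e+09 Hz
fd = 2*f*v/c = 2*8.32e+09*7244.4619/3.0e+08
fd = 401826.1513 Hz

401826.1513 Hz


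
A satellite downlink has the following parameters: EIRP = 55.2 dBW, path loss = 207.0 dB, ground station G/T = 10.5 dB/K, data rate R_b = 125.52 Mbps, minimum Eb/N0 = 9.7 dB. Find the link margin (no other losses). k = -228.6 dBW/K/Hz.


C/N0 = EIRP - FSPL + G/T - k = 55.2 - 207.0 + 10.5 - (-228.6)
C/N0 = 87.3000 dB-Hz
R_b = 125.52 Mbps = 1.2552e+08 bps -> 10*log10(R_b) = 80.9871 dB-Hz
Eb/N0 = C/N0 - 10*log10(R_b) = 87.3000 - 80.9871 = 6.3129 dB
Margin = Eb/N0 - Eb/N0_req = 6.3129 - 9.7 = -3.3871 dB (negative margin: link does not close)

-3.3871 dB


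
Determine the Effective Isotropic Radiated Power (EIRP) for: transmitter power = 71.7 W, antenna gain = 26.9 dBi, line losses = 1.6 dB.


Pt = 71.7 W = 18.5552 dBW
EIRP = Pt_dBW + Gt - losses = 18.5552 + 26.9 - 1.6 = 43.8552 dBW

43.8552 dBW


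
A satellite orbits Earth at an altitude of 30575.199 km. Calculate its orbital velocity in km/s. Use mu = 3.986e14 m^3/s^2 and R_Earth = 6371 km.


r = R_E + alt = 6371.0 + 30575.199 = 36946.1990 km = 3.6946199e+07 m
v = sqrt(mu/r) = sqrt(3.986e14 / 3.6946199e+07) = 3284.6097 m/s = 3.2846 km/s

3.2846 km/s


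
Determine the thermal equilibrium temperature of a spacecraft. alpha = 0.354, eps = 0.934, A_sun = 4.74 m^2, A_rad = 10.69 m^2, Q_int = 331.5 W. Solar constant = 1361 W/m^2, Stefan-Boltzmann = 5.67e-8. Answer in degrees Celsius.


Numerator = alpha*S*A_sun + Q_int = 0.354*1361*4.74 + 331.5 = 2615.2036 W
Denominator = eps*sigma*A_rad = 0.934*5.67e-8*10.69 = 5.6611888e-07 W/K^4
T^4 = 4.6195307e+09 K^4
T = 260.7051 K = -12.4449 C

-12.4449 degrees Celsius


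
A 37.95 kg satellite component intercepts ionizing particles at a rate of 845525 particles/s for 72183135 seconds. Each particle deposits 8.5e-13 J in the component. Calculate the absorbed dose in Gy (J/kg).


Total energy deposited = rate * time * E_per
  = 845525 * 72183135 * 8.5e-13 = 51.8777 J
Dose = E_total / mass = 51.8777 / 37.95
Dose = 1.3670 Gy

1.3670 Gy


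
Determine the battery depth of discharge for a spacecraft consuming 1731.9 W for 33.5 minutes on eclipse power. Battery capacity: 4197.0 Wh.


E_used = P * t / 60 = 1731.9 * 33.5 / 60 = 966.9775 Wh
DOD = E_used / E_total * 100 = 966.9775 / 4197.0 * 100
DOD = 23.0397 %

23.0397 %


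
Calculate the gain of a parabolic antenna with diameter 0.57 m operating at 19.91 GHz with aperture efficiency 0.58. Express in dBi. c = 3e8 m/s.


lambda = c/f = 3e8 / 1.991e+10 = 0.01506781 m
G = eta*(pi*D/lambda)^2 = 0.58*(pi*0.57/0.01506781)^2
G = 8191.7645 (linear)
G = 10*log10(8191.7645) = 39.1338 dBi

39.1338 dBi


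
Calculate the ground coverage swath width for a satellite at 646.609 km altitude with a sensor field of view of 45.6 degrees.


FOV = 45.6 deg = 0.7958701 rad
swath = 2 * alt * tan(FOV/2) = 2 * 646.609 * tan(0.3979351)
swath = 2 * 646.609 * 0.4203613
swath = 543.6188 km

543.6188 km


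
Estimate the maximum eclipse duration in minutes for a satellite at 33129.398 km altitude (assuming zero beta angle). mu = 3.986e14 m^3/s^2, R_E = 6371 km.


r = 39500.3980 km
T = 1302.1535 min
Eclipse fraction = arcsin(R_E/r)/pi = arcsin(6371.0000/39500.3980)/pi
= arcsin(0.1612895)/pi = 0.05156529
Eclipse duration = 0.05156529 * 1302.1535 = 67.1459 min

67.1459 minutes


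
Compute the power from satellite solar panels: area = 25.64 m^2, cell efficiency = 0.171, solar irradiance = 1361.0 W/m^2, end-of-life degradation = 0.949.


P = area * eta * S * degradation
P = 25.64 * 0.171 * 1361.0 * 0.949
P = 5662.8945 W

5662.8945 W


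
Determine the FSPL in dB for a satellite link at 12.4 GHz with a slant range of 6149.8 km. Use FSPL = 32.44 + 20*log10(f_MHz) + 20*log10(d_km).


f = 12.4 GHz = 12400.0000 MHz
d = 6149.8 km
FSPL = 32.44 + 20*log10(12400.0000) + 20*log10(6149.8)
FSPL = 32.44 + 81.8684 + 75.7772
FSPL = 190.0857 dB

190.0857 dB


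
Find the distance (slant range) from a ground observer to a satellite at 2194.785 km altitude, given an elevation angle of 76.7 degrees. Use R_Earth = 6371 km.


h = 2194.785 km, el = 76.7 deg
d = -R_E*sin(el) + sqrt((R_E*sin(el))^2 + 2*R_E*h + h^2)
d = -6371.0000*sin(1.3387) + sqrt((6371.0000*0.9731789)^2 + 2*6371.0000*2194.785 + 2194.785^2)
d = 2239.3414 km

2239.3414 km


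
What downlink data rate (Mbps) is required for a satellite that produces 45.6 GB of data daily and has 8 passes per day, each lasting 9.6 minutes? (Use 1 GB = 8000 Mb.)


total contact time = 8 * 9.6 * 60 = 4608.0000 s
data = 45.6 GB = 364800.0000 Mb
rate = 364800.0000 / 4608.0000 = 79.1667 Mbps

79.1667 Mbps


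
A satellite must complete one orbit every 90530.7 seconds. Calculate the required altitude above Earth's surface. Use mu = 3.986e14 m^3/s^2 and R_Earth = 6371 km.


T = 90530.7 s
r = (mu*T^2/(4*pi^2))^(1/3) = (3.986e14 * 90530.7^2 / (4*pi^2))^(1/3)
r = 4.3576911e+07 m = 43576.9107 km
alt = r - R_E = 43576.9107 - 6371 = 37205.9107 km

37205.9107 km


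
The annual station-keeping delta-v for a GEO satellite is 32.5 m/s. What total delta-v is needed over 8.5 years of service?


dV = rate * years = 32.5 * 8.5
dV = 276.2500 m/s

276.2500 m/s


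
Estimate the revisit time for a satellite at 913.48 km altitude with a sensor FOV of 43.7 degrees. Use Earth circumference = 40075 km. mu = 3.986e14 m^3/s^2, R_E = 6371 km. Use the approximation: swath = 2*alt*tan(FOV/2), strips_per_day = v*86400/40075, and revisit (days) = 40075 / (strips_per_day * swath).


swath = 2*913.48*tan(0.3813544) = 732.5819 km
v = sqrt(mu/r) = 7397.2342 m/s = 7.3972 km/s
strips/day = v*86400/40075 = 7.3972*86400/40075 = 15.9481
coverage/day = strips * swath = 15.9481 * 732.5819 = 11683.3062 km
revisit = 40075 / 11683.3062 = 3.4301 days

3.4301 days


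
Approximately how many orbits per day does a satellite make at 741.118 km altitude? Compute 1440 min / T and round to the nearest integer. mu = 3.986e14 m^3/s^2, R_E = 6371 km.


r = 7.112118e+06 m
T = 2*pi*sqrt(r^3/mu) = 5969.1110 s = 99.4852 min
revs/day = 1440 / 99.4852 = 14.4745
Rounded: 14 revolutions per day

14 revolutions per day


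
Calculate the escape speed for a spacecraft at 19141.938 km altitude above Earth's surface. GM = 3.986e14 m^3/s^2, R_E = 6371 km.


r = 6371.0 + 19141.938 = 25512.9380 km = 2.5512938e+07 m
v_esc = sqrt(2*mu/r) = sqrt(2*3.986e14 / 2.5512938e+07)
v_esc = 5589.8919 m/s = 5.5899 km/s

5.5899 km/s


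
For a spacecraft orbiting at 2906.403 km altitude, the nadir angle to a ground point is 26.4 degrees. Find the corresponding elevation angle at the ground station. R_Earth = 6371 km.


r = R_E + alt = 9277.4030 km
Law of sines in the satellite / Earth-center / ground-point triangle:
  sin(nadir)/R_E = sin(90 + el)/r  =>  cos(el) = (r/R_E)*sin(nadir)
cos(el) = (9277.4030 / 6371.0000) * sin(26.4 deg) = 0.6474745
el = arccos(0.6474745) = 49.6485 deg
(Earth-central angle = 90 - nadir - el = 13.9515 deg)

49.6485 degrees


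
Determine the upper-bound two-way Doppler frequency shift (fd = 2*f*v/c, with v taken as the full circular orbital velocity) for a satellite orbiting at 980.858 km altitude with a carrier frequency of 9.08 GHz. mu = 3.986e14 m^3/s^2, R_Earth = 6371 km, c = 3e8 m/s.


r = 7.351858e+06 m
v = sqrt(mu/r) = 7363.2593 m/s (worst-case radial velocity)
f = 9.08 GHz = 9.08e+09 Hz
fd = 2*f*v/c = 2*9.08e+09*7363.2593/3.0e+08
fd = 445722.6271 Hz

445722.6271 Hz


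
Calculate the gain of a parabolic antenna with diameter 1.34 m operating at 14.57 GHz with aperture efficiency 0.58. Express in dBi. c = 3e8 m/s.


lambda = c/f = 3e8 / 1.457e+10 = 0.02059025 m
G = eta*(pi*D/lambda)^2 = 0.58*(pi*1.34/0.02059025)^2
G = 24244.5390 (linear)
G = 10*log10(24244.5390) = 43.8461 dBi

43.8461 dBi


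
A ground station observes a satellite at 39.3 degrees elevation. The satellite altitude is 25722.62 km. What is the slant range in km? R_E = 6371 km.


h = 25722.62 km, el = 39.3 deg
d = -R_E*sin(el) + sqrt((R_E*sin(el))^2 + 2*R_E*h + h^2)
d = -6371.0000*sin(0.6859144) + sqrt((6371.0000*0.6333809)^2 + 2*6371.0000*25722.62 + 25722.62^2)
d = 27677.4125 km

27677.4125 km


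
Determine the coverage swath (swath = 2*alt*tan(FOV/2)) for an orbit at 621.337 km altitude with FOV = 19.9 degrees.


FOV = 19.9 deg = 0.3473205 rad
swath = 2 * alt * tan(FOV/2) = 2 * 621.337 * tan(0.1736603)
swath = 2 * 621.337 * 0.1754273
swath = 217.9990 km

217.9990 km


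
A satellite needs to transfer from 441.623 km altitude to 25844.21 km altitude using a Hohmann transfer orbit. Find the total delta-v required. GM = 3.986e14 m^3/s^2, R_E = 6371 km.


r1 = 6812.6230 km = 6.812623e+06 m
r2 = 32215.2100 km = 3.221521e+07 m
dv1 = sqrt(mu/r1)*(sqrt(2*r2/(r1+r2)) - 1) = 2178.9838 m/s
dv2 = sqrt(mu/r2)*(1 - sqrt(2*r1/(r1+r2))) = 1439.1616 m/s
total dv = |dv1| + |dv2| = 2178.9838 + 1439.1616 = 3618.1455 m/s = 3.6181 km/s

3.6181 km/s


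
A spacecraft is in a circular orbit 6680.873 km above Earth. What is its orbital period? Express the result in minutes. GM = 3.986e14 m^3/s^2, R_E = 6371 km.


r = 13051.8730 km = 1.3051873e+07 m
T = 2*pi*sqrt(r^3/mu) = 2*pi*sqrt(2.2234047e+21 / 3.986e14)
T = 14839.5414 s = 247.3257 min

247.3257 minutes


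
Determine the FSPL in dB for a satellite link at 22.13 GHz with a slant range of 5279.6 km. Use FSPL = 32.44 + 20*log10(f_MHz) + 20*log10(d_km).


f = 22.13 GHz = 22130.0000 MHz
d = 5279.6 km
FSPL = 32.44 + 20*log10(22130.0000) + 20*log10(5279.6)
FSPL = 32.44 + 86.8996 + 74.4520
FSPL = 193.7916 dB

193.7916 dB


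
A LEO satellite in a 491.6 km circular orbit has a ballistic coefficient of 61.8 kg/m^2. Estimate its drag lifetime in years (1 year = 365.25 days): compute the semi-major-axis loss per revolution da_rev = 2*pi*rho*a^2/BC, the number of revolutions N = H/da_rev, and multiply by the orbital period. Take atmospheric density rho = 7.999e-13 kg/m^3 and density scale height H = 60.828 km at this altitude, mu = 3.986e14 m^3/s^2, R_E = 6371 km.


a = R_E + alt = 6862.6000 km = 6.8626e+06 m
da_rev = 2*pi*rho*a^2/BC = 2*pi*7.999e-13*(6.8626e+06)^2/61.8 = 3.830050 m per revolution
N = H/da_rev = 60828.0000 m / 3.830050 m = 15881.7763 revolutions
P = 2*pi*sqrt(a^3/mu) = 5657.7565 s
lifetime = N*P = 15881.7763 * 5657.7565 = 8.9855223e+07 s = 1039.9910 days
years = 1039.9910 / 365.25 = 2.8473 years

2.8473 years


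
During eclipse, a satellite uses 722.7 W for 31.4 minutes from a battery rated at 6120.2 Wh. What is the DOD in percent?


E_used = P * t / 60 = 722.7 * 31.4 / 60 = 378.2130 Wh
DOD = E_used / E_total * 100 = 378.2130 / 6120.2 * 100
DOD = 6.1797 %

6.1797 %


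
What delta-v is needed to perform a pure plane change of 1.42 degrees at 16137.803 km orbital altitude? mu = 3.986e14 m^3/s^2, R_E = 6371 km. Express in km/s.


r = 22508.8030 km = 2.2508803e+07 m
V = sqrt(mu/r) = 4208.1620 m/s
di = 1.42 deg = 0.02478368 rad
dV = 2*V*sin(di/2) = 2*4208.1620*sin(0.01239184)
dV = 104.2911 m/s = 0.1042911 km/s

0.1043 km/s


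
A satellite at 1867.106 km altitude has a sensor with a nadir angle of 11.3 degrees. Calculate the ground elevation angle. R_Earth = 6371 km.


r = R_E + alt = 8238.1060 km
Law of sines in the satellite / Earth-center / ground-point triangle:
  sin(nadir)/R_E = sin(90 + el)/r  =>  cos(el) = (r/R_E)*sin(nadir)
cos(el) = (8238.1060 / 6371.0000) * sin(11.3 deg) = 0.2533708
el = arccos(0.2533708) = 75.3229 deg
(Earth-central angle = 90 - nadir - el = 3.3771 deg)

75.3229 degrees


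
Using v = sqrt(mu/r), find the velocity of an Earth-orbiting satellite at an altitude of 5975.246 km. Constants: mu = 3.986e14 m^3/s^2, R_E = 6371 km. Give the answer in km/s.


r = R_E + alt = 6371.0 + 5975.246 = 12346.2460 km = 1.2346246e+07 m
v = sqrt(mu/r) = sqrt(3.986e14 / 1.2346246e+07) = 5681.9994 m/s = 5.6820 km/s

5.6820 km/s


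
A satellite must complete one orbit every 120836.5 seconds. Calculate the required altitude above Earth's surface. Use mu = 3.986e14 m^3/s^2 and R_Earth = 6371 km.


T = 120836.5 s
r = (mu*T^2/(4*pi^2))^(1/3) = (3.986e14 * 120836.5^2 / (4*pi^2))^(1/3)
r = 5.2827243e+07 m = 52827.2428 km
alt = r - R_E = 52827.2428 - 6371 = 46456.2428 km

46456.2428 km


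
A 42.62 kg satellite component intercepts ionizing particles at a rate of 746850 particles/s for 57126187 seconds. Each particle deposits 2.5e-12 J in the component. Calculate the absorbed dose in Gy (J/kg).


Total energy deposited = rate * time * E_per
  = 746850 * 57126187 * 2.5e-12 = 106.6617 J
Dose = E_total / mass = 106.6617 / 42.62
Dose = 2.5026 Gy

2.5026 Gy


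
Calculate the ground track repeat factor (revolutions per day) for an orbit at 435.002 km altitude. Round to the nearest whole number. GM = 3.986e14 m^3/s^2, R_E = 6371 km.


r = 6.806002e+06 m
T = 2*pi*sqrt(r^3/mu) = 5587.9091 s = 93.1318 min
revs/day = 1440 / 93.1318 = 15.4620
Rounded: 15 revolutions per day

15 revolutions per day


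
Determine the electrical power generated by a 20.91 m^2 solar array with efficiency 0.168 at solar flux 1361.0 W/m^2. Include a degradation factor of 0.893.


P = area * eta * S * degradation
P = 20.91 * 0.168 * 1361.0 * 0.893
P = 4269.4595 W

4269.4595 W


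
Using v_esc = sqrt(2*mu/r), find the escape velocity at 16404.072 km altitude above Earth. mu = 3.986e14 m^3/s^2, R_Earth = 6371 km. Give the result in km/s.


r = 6371.0 + 16404.072 = 22775.0720 km = 2.2775072e+07 m
v_esc = sqrt(2*mu/r) = sqrt(2*3.986e14 / 2.2775072e+07)
v_esc = 5916.3487 m/s = 5.9163 km/s

5.9163 km/s


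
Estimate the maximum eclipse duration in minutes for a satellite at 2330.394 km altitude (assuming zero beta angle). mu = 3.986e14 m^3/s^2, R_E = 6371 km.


r = 8701.3940 km
T = 134.6304 min
Eclipse fraction = arcsin(R_E/r)/pi = arcsin(6371.0000/8701.3940)/pi
= arcsin(0.7321815)/pi = 0.2614977
Eclipse duration = 0.2614977 * 134.6304 = 35.2056 min

35.2056 minutes


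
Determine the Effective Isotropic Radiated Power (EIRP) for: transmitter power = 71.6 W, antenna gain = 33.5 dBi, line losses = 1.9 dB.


Pt = 71.6 W = 18.5491 dBW
EIRP = Pt_dBW + Gt - losses = 18.5491 + 33.5 - 1.9 = 50.1491 dBW

50.1491 dBW


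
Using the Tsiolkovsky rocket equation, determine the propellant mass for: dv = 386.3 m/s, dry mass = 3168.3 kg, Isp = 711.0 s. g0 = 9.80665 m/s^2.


ve = Isp * g0 = 711.0 * 9.80665 = 6972.528150 m/s
mass ratio = exp(dv/ve) = exp(386.3/6972.528150) = 1.05696664
m_prop = m_dry * (mr - 1) = 3168.3 * (1.05696664 - 1)
m_prop = 180.4874 kg

180.4874 kg


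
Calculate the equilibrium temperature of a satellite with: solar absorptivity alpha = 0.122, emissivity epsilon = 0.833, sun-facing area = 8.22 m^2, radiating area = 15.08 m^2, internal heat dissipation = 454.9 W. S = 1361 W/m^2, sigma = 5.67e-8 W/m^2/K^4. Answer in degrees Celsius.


Numerator = alpha*S*A_sun + Q_int = 0.122*1361*8.22 + 454.9 = 1819.7652 W
Denominator = eps*sigma*A_rad = 0.833*5.67e-8*15.08 = 7.1224499e-07 W/K^4
T^4 = 2.5549709e+09 K^4
T = 224.8260 K = -48.3240 C

-48.3240 degrees Celsius


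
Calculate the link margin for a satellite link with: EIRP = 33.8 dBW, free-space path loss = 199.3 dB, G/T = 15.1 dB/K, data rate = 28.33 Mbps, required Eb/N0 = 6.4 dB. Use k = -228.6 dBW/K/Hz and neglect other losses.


C/N0 = EIRP - FSPL + G/T - k = 33.8 - 199.3 + 15.1 - (-228.6)
C/N0 = 78.2000 dB-Hz
R_b = 28.33 Mbps = 2.833e+07 bps -> 10*log10(R_b) = 74.5225 dB-Hz
Eb/N0 = C/N0 - 10*log10(R_b) = 78.2000 - 74.5225 = 3.6775 dB
Margin = Eb/N0 - Eb/N0_req = 3.6775 - 6.4 = -2.7225 dB (negative margin: link does not close)

-2.7225 dB


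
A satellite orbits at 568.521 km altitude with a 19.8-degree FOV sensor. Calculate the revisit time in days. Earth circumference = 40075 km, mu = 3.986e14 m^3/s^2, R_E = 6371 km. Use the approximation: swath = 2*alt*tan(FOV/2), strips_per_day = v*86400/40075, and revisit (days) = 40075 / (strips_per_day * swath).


swath = 2*568.521*tan(0.1727876) = 198.4456 km
v = sqrt(mu/r) = 7578.8603 m/s = 7.5789 km/s
strips/day = v*86400/40075 = 7.5789*86400/40075 = 16.3397
coverage/day = strips * swath = 16.3397 * 198.4456 = 3242.5418 km
revisit = 40075 / 3242.5418 = 12.3591 days

12.3591 days


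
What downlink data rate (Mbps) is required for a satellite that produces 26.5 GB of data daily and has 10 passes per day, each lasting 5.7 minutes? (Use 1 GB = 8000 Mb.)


total contact time = 10 * 5.7 * 60 = 3420.0000 s
data = 26.5 GB = 212000.0000 Mb
rate = 212000.0000 / 3420.0000 = 61.9883 Mbps

61.9883 Mbps


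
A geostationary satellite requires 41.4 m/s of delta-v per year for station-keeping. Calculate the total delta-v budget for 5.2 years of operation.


dV = rate * years = 41.4 * 5.2
dV = 215.2800 m/s

215.2800 m/s


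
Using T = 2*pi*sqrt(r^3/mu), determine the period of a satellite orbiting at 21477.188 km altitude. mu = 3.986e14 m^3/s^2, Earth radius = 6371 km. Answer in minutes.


r = 27848.1880 km = 2.7848188e+07 m
T = 2*pi*sqrt(r^3/mu) = 2*pi*sqrt(2.1596871e+22 / 3.986e14)
T = 46249.4566 s = 770.8243 min

770.8243 minutes


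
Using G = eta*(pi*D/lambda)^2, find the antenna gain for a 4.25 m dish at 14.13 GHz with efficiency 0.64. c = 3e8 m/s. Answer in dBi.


lambda = c/f = 3e8 / 1.413e+10 = 0.02123142 m
G = eta*(pi*D/lambda)^2 = 0.64*(pi*4.25/0.02123142)^2
G = 253104.2244 (linear)
G = 10*log10(253104.2244) = 54.0330 dBi

54.0330 dBi


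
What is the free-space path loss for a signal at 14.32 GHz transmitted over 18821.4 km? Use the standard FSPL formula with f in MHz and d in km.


f = 14.32 GHz = 14320.0000 MHz
d = 18821.4 km
FSPL = 32.44 + 20*log10(14320.0000) + 20*log10(18821.4)
FSPL = 32.44 + 83.1189 + 85.4930
FSPL = 201.0519 dB

201.0519 dB


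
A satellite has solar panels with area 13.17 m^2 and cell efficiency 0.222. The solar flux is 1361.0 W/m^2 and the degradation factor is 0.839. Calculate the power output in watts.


P = area * eta * S * degradation
P = 13.17 * 0.222 * 1361.0 * 0.839
P = 3338.5573 W

3338.5573 W


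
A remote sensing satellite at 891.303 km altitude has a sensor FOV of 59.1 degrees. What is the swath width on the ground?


FOV = 59.1 deg = 1.0315 rad
swath = 2 * alt * tan(FOV/2) = 2 * 891.303 * tan(0.5157448)
swath = 2 * 891.303 * 0.5669254
swath = 1010.6045 km

1010.6045 km


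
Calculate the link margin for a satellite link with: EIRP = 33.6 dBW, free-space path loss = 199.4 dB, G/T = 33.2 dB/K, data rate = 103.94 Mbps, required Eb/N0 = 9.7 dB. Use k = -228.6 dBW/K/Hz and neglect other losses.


C/N0 = EIRP - FSPL + G/T - k = 33.6 - 199.4 + 33.2 - (-228.6)
C/N0 = 96.0000 dB-Hz
R_b = 103.94 Mbps = 1.0394e+08 bps -> 10*log10(R_b) = 80.1678 dB-Hz
Eb/N0 = C/N0 - 10*log10(R_b) = 96.0000 - 80.1678 = 15.8322 dB
Margin = Eb/N0 - Eb/N0_req = 15.8322 - 9.7 = 6.1322 dB (link closes)

6.1322 dB


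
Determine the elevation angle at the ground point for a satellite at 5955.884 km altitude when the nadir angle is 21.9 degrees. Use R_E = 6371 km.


r = R_E + alt = 12326.8840 km
Law of sines in the satellite / Earth-center / ground-point triangle:
  sin(nadir)/R_E = sin(90 + el)/r  =>  cos(el) = (r/R_E)*sin(nadir)
cos(el) = (12326.8840 / 6371.0000) * sin(21.9 deg) = 0.7216728
el = arccos(0.7216728) = 43.8072 deg
(Earth-central angle = 90 - nadir - el = 24.2928 deg)

43.8072 degrees


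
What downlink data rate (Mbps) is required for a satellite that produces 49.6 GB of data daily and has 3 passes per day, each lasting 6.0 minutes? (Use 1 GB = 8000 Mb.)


total contact time = 3 * 6.0 * 60 = 1080.0000 s
data = 49.6 GB = 396800.0000 Mb
rate = 396800.0000 / 1080.0000 = 367.4074 Mbps

367.4074 Mbps


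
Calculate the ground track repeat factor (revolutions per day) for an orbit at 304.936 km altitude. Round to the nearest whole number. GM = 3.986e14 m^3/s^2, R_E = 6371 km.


r = 6.675936e+06 m
T = 2*pi*sqrt(r^3/mu) = 5428.4953 s = 90.4749 min
revs/day = 1440 / 90.4749 = 15.9160
Rounded: 16 revolutions per day

16 revolutions per day


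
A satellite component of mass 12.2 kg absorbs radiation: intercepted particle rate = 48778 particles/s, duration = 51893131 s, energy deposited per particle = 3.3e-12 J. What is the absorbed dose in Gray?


Total energy deposited = rate * time * E_per
  = 48778 * 51893131 * 3.3e-12 = 8.3531 J
Dose = E_total / mass = 8.3531 / 12.2
Dose = 0.6846805 Gy

0.6847 Gy


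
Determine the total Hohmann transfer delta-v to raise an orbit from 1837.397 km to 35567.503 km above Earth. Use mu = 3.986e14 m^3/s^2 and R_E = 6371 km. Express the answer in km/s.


r1 = 8208.3970 km = 8.208397e+06 m
r2 = 41938.5030 km = 4.1938503e+07 m
dv1 = sqrt(mu/r1)*(sqrt(2*r2/(r1+r2)) - 1) = 2043.8647 m/s
dv2 = sqrt(mu/r2)*(1 - sqrt(2*r1/(r1+r2))) = 1318.9774 m/s
total dv = |dv1| + |dv2| = 2043.8647 + 1318.9774 = 3362.8421 m/s = 3.3628 km/s

3.3628 km/s


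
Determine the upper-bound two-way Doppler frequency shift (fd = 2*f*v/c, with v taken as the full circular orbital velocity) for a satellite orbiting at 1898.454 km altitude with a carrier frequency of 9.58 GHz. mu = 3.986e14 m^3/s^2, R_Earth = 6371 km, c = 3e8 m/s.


r = 8.269454e+06 m
v = sqrt(mu/r) = 6942.7293 m/s (worst-case radial velocity)
f = 9.58 GHz = 9.58e+09 Hz
fd = 2*f*v/c = 2*9.58e+09*6942.7293/3.0e+08
fd = 443408.9750 Hz

443408.9750 Hz


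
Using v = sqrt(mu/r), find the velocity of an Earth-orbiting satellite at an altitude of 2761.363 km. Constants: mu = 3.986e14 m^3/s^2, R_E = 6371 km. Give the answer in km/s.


r = R_E + alt = 6371.0 + 2761.363 = 9132.3630 km = 9.132363e+06 m
v = sqrt(mu/r) = sqrt(3.986e14 / 9.132363e+06) = 6606.5856 m/s = 6.6066 km/s

6.6066 km/s


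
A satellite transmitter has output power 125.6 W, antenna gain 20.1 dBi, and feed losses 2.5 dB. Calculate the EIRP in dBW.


Pt = 125.6 W = 20.9899 dBW
EIRP = Pt_dBW + Gt - losses = 20.9899 + 20.1 - 2.5 = 38.5899 dBW

38.5899 dBW


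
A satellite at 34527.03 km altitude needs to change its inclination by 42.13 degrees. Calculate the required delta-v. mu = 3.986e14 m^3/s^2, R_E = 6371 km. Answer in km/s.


r = 40898.0300 km = 4.089803e+07 m
V = sqrt(mu/r) = 3121.8890 m/s
di = 42.13 deg = 0.7353072 rad
dV = 2*V*sin(di/2) = 2*3121.8890*sin(0.3676536)
dV = 2244.1813 m/s = 2.2442 km/s

2.2442 km/s


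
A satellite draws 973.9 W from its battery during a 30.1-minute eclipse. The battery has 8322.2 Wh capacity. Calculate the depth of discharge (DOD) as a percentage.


E_used = P * t / 60 = 973.9 * 30.1 / 60 = 488.5732 Wh
DOD = E_used / E_total * 100 = 488.5732 / 8322.2 * 100
DOD = 5.8707 %

5.8707 %


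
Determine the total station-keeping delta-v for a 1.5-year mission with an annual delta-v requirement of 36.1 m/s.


dV = rate * years = 36.1 * 1.5
dV = 54.1500 m/s

54.1500 m/s


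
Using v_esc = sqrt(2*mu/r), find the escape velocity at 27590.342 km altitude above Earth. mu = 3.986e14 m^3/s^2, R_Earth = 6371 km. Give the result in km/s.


r = 6371.0 + 27590.342 = 33961.3420 km = 3.3961342e+07 m
v_esc = sqrt(2*mu/r) = sqrt(2*3.986e14 / 3.3961342e+07)
v_esc = 4844.9715 m/s = 4.8450 km/s

4.8450 km/s


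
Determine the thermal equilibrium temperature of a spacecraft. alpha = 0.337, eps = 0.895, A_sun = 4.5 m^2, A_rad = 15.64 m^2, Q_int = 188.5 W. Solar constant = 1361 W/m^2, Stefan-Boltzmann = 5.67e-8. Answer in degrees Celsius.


Numerator = alpha*S*A_sun + Q_int = 0.337*1361*4.5 + 188.5 = 2252.4565 W
Denominator = eps*sigma*A_rad = 0.895*5.67e-8*15.64 = 7.9367526e-07 W/K^4
T^4 = 2.8380077e+09 K^4
T = 230.8093 K = -42.3407 C

-42.3407 degrees Celsius


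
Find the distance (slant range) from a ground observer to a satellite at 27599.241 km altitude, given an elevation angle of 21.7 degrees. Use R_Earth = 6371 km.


h = 27599.241 km, el = 21.7 deg
d = -R_E*sin(el) + sqrt((R_E*sin(el))^2 + 2*R_E*h + h^2)
d = -6371.0000*sin(0.3787364) + sqrt((6371.0000*0.3697468)^2 + 2*6371.0000*27599.241 + 27599.241^2)
d = 31094.8554 km

31094.8554 km


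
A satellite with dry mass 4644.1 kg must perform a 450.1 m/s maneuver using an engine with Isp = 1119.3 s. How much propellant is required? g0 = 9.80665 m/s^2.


ve = Isp * g0 = 1119.3 * 9.80665 = 10976.583345 m/s
mass ratio = exp(dv/ve) = exp(450.1/10976.583345) = 1.04185781
m_prop = m_dry * (mr - 1) = 4644.1 * (1.04185781 - 1)
m_prop = 194.3918 kg

194.3918 kg


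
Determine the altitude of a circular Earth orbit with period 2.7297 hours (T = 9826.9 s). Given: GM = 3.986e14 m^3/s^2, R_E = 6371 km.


T = 9826.9 s
r = (mu*T^2/(4*pi^2))^(1/3) = (3.986e14 * 9826.9^2 / (4*pi^2))^(1/3)
r = 9.9160082e+06 m = 9916.0082 km
alt = r - R_E = 9916.0082 - 6371 = 3545.0082 km

3545.0082 km


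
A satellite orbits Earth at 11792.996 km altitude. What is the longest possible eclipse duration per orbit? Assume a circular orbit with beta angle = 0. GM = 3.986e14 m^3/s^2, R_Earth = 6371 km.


r = 18163.9960 km
T = 406.0477 min
Eclipse fraction = arcsin(R_E/r)/pi = arcsin(6371.0000/18163.9960)/pi
= arcsin(0.3507488)/pi = 0.1140729
Eclipse duration = 0.1140729 * 406.0477 = 46.3190 min

46.3190 minutes


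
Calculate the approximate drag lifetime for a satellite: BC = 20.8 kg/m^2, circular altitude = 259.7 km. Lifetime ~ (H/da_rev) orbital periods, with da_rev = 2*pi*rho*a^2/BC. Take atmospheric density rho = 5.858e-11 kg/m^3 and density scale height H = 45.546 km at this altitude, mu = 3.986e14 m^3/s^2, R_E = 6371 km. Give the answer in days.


a = R_E + alt = 6630.7000 km = 6.6307e+06 m
da_rev = 2*pi*rho*a^2/BC = 2*pi*5.858e-11*(6.6307e+06)^2/20.8 = 778.009068 m per revolution
N = H/da_rev = 45546.0000 m / 778.009068 m = 58.5417 revolutions
P = 2*pi*sqrt(a^3/mu) = 5373.4138 s
lifetime = N*P = 58.5417 * 5373.4138 = 314568.9645 s = 3.6408 days

3.6408 days


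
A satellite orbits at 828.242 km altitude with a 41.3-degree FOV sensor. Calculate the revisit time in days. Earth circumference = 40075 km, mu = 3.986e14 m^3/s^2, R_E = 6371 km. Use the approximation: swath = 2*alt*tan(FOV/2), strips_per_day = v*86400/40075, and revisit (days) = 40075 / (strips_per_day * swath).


swath = 2*828.242*tan(0.3604105) = 624.2817 km
v = sqrt(mu/r) = 7440.8965 m/s = 7.4409 km/s
strips/day = v*86400/40075 = 7.4409*86400/40075 = 16.0423
coverage/day = strips * swath = 16.0423 * 624.2817 = 10014.8880 km
revisit = 40075 / 10014.8880 = 4.0015 days

4.0015 days
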